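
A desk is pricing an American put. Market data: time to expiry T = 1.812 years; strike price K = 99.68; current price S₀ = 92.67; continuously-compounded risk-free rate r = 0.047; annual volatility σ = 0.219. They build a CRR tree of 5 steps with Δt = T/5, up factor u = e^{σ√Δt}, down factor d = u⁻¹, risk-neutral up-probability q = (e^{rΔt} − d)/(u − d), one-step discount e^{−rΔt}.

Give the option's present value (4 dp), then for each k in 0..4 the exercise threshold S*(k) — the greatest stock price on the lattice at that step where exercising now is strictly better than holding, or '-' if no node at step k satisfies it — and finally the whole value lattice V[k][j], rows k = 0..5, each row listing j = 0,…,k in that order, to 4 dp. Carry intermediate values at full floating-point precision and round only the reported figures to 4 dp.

params: Δt=0.36240 u=1.14092 d=0.87648 q=0.53205 e^(-rΔt)=0.98311
t_5 payoffs: 51.7444 37.2820 18.4563 0.0000 0.0000 0.0000
t_4: node(4,0) S=54.6908 payoff=44.9892 vs cont=43.3057 → 44.9892 [stop]  node(4,1) S=71.1913 payoff=28.4887 vs cont=26.8053 → 28.4887 [stop]  node(4,2) S=92.6700 payoff=7.0100 vs cont=8.4907 → 8.4907 [wait]  node(4,3) S=120.6290 payoff=0.0000 vs cont=0.0000 → 0.0000 [wait]  node(4,4) S=157.0233 payoff=0.0000 vs cont=0.0000 → 0.0000 [wait]  ⇒ S*(4)=71.1913
t_3: node(3,0) S=62.3980 payoff=37.2820 vs cont=35.5986 → 37.2820 [stop]  node(3,1) S=81.2237 payoff=18.4563 vs cont=17.5473 → 18.4563 [stop]  node(3,2) S=105.7293 payoff=0.0000 vs cont=3.9061 → 3.9061 [wait]  node(3,3) S=137.6283 payoff=0.0000 vs cont=0.0000 → 0.0000 [wait]  ⇒ S*(3)=81.2237
t_2: node(2,0) S=71.1913 payoff=28.4887 vs cont=26.8053 → 28.4887 [stop]  node(2,1) S=92.6700 payoff=7.0100 vs cont=10.5339 → 10.5339 [wait]  node(2,2) S=120.6290 payoff=0.0000 vs cont=1.7970 → 1.7970 [wait]  ⇒ S*(2)=71.1913
t_1: node(1,0) S=81.2237 payoff=18.4563 vs cont=18.6160 → 18.6160 [wait]  node(1,1) S=105.7293 payoff=0.0000 vs cont=5.7860 → 5.7860 [wait]  ⇒ S*(1)=-
t_0: node(0,0) S=92.6700 payoff=7.0100 vs cont=11.5907 → 11.5907 [wait]  ⇒ S*(0)=-

price = 11.5907
boundary = - - 71.1913 81.2237 71.1913
tree:
11.5907
18.6160 5.7860
28.4887 10.5339 1.7970
37.2820 18.4563 3.9061 0.0000
44.9892 28.4887 8.4907 0.0000 0.0000
51.7444 37.2820 18.4563 0.0000 0.0000 0.0000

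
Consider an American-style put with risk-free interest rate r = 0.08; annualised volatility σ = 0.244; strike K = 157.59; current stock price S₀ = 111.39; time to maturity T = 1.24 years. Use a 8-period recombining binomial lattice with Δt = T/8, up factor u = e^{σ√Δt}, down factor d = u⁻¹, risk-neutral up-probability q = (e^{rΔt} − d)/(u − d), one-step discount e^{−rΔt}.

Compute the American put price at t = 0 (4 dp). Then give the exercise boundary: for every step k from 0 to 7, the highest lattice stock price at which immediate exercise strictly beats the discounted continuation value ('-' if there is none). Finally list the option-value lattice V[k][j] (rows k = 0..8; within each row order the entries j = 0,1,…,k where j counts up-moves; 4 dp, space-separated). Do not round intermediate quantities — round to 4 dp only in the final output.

Δt=0.15500, u=1.10083, d=0.90841, q=0.54085, disc=e^(-rΔt)=0.98768
k=8 terminal: V=max(K-S,0) → 105.9377 94.9966 81.7379 65.6706 46.2000 22.6050 0.0000 0.0000 0.0000
k=7: j=0 S=56.8603 intr=100.7297 cont=98.7877 V=100.7297[EX]; j=1 S=68.9046 intr=88.6854 cont=86.7433 V=88.6854[EX]; j=2 S=83.5002 intr=74.0898 cont=72.1478 V=74.0898[EX]; j=3 S=101.1874 intr=56.4026 cont=54.4605 V=56.4026[EX]; j=4 S=122.6213 intr=34.9687 cont=33.0267 V=34.9687[EX]; j=5 S=148.5953 intr=8.9947 cont=10.2513 V=10.2513[hold]; j=6 S=180.0711 intr=0.0000 cont=0.0000 V=0.0000[hold]; j=7 S=218.2143 intr=0.0000 cont=0.0000 V=0.0000[hold]  S*(7)=122.6213
k=6: j=0 S=62.5934 intr=94.9966 cont=93.0545 V=94.9966[EX]; j=1 S=75.8521 intr=81.7379 cont=79.7958 V=81.7379[EX]; j=2 S=91.9194 intr=65.6706 cont=63.7286 V=65.6706[EX]; j=3 S=111.3900 intr=46.2000 cont=44.2579 V=46.2000[EX]; j=4 S=134.9850 intr=22.6050 cont=21.3342 V=22.6050[EX]; j=5 S=163.5779 intr=0.0000 cont=4.6489 V=4.6489[hold]; j=6 S=198.2274 intr=0.0000 cont=0.0000 V=0.0000[hold]  S*(6)=134.9850
k=5: j=0 S=68.9046 intr=88.6854 cont=86.7433 V=88.6854[EX]; j=1 S=83.5002 intr=74.0898 cont=72.1478 V=74.0898[EX]; j=2 S=101.1874 intr=56.4026 cont=54.4605 V=56.4026[EX]; j=3 S=122.6213 intr=34.9687 cont=33.0267 V=34.9687[EX]; j=4 S=148.5953 intr=8.9947 cont=12.7347 V=12.7347[hold]; j=5 S=180.0711 intr=0.0000 cont=2.1083 V=2.1083[hold]  S*(5)=122.6213
k=4: j=0 S=75.8521 intr=81.7379 cont=79.7958 V=81.7379[EX]; j=1 S=91.9194 intr=65.6706 cont=63.7286 V=65.6706[EX]; j=2 S=111.3900 intr=46.2000 cont=44.2579 V=46.2000[EX]; j=3 S=134.9850 intr=22.6050 cont=22.6608 V=22.6608[hold]; j=4 S=163.5779 intr=0.0000 cont=6.9013 V=6.9013[hold]  S*(4)=111.3900
k=3: j=0 S=83.5002 intr=74.0898 cont=72.1478 V=74.0898[EX]; j=1 S=101.1874 intr=56.4026 cont=54.4605 V=56.4026[EX]; j=2 S=122.6213 intr=34.9687 cont=33.0565 V=34.9687[EX]; j=3 S=148.5953 intr=8.9947 cont=13.9631 V=13.9631[hold]  S*(3)=122.6213
k=2: j=0 S=91.9194 intr=65.6706 cont=63.7286 V=65.6706[EX]; j=1 S=111.3900 intr=46.2000 cont=44.2579 V=46.2000[EX]; j=2 S=134.9850 intr=22.6050 cont=23.3170 V=23.3170[hold]  S*(2)=111.3900
k=1: j=0 S=101.1874 intr=56.4026 cont=54.4605 V=56.4026[EX]; j=1 S=122.6213 intr=34.9687 cont=33.4070 V=34.9687[EX]  S*(1)=122.6213
k=0: j=0 S=111.3900 intr=46.2000 cont=44.2579 V=46.2000[EX]  S*(0)=111.3900

price = 46.2000
boundary = 111.3900 122.6213 111.3900 122.6213 111.3900 122.6213 134.9850 122.6213
tree:
46.2000
56.4026 34.9687
65.6706 46.2000 23.3170
74.0898 56.4026 34.9687 13.9631
81.7379 65.6706 46.2000 22.6608 6.9013
88.6854 74.0898 56.4026 34.9687 12.7347 2.1083
94.9966 81.7379 65.6706 46.2000 22.6050 4.6489 0.0000
100.7297 88.6854 74.0898 56.4026 34.9687 10.2513 0.0000 0.0000
105.9377 94.9966 81.7379 65.6706 46.2000 22.6050 0.0000 0.0000 0.0000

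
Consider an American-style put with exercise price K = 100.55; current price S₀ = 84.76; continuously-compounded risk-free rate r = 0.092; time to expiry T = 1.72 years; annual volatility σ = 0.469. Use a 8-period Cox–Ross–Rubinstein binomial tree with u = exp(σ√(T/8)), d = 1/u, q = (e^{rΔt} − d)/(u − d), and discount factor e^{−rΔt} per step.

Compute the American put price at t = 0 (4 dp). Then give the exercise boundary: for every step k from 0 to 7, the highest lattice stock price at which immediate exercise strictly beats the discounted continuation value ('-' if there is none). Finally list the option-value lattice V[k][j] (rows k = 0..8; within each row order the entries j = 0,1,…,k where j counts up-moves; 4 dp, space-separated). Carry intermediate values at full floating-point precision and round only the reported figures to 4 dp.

params: Δt=0.21500 u=1.24292 d=0.80455 q=0.49142 e^(-rΔt)=0.98041
t_8 payoffs: 85.6689 77.5608 65.0349 45.6842 15.7900 0.0000 0.0000 0.0000 0.0000
t_7: node(7,0) S=18.4961 payoff=82.0539 vs cont=80.0846 → 82.0539 [stop]  node(7,1) S=28.5739 payoff=71.9761 vs cont=70.0068 → 71.9761 [stop]  node(7,2) S=44.1426 payoff=56.4074 vs cont=54.4381 → 56.4074 [stop]  node(7,3) S=68.1941 payoff=32.3559 vs cont=30.3866 → 32.3559 [stop]  node(7,4) S=105.3502 payoff=0.0000 vs cont=7.8732 → 7.8732 [wait]  node(7,5) S=162.7512 payoff=0.0000 vs cont=0.0000 → 0.0000 [wait]  node(7,6) S=251.4277 payoff=0.0000 vs cont=0.0000 → 0.0000 [wait]  node(7,7) S=388.4204 payoff=0.0000 vs cont=0.0000 → 0.0000 [wait]  ⇒ S*(7)=68.1941
t_6: node(6,0) S=22.9892 payoff=77.5608 vs cont=75.5914 → 77.5608 [stop]  node(6,1) S=35.5151 payoff=65.0349 vs cont=63.0655 → 65.0349 [stop]  node(6,2) S=54.8658 payoff=45.6842 vs cont=43.7148 → 45.6842 [stop]  node(6,3) S=84.7600 payoff=15.7900 vs cont=19.9266 → 19.9266 [wait]  node(6,4) S=130.9423 payoff=0.0000 vs cont=3.9258 → 3.9258 [wait]  node(6,5) S=202.2873 payoff=0.0000 vs cont=0.0000 → 0.0000 [wait]  node(6,6) S=312.5054 payoff=0.0000 vs cont=0.0000 → 0.0000 [wait]  ⇒ S*(6)=54.8658
t_5: node(5,0) S=28.5739 payoff=71.9761 vs cont=70.0068 → 71.9761 [stop]  node(5,1) S=44.1426 payoff=56.4074 vs cont=54.4381 → 56.4074 [stop]  node(5,2) S=68.1941 payoff=32.3559 vs cont=32.3796 → 32.3796 [wait]  node(5,3) S=105.3502 payoff=0.0000 vs cont=11.8273 → 11.8273 [wait]  node(5,4) S=162.7512 payoff=0.0000 vs cont=1.9575 → 1.9575 [wait]  node(5,5) S=251.4277 payoff=0.0000 vs cont=0.0000 → 0.0000 [wait]  ⇒ S*(5)=44.1426
t_4: node(4,0) S=35.5151 payoff=65.0349 vs cont=63.0655 → 65.0349 [stop]  node(4,1) S=54.8658 payoff=45.6842 vs cont=43.7262 → 45.6842 [stop]  node(4,2) S=84.7600 payoff=15.7900 vs cont=21.8435 → 21.8435 [wait]  node(4,3) S=130.9423 payoff=0.0000 vs cont=6.8404 → 6.8404 [wait]  node(4,4) S=202.2873 payoff=0.0000 vs cont=0.9760 → 0.9760 [wait]  ⇒ S*(4)=54.8658
t_3: node(3,0) S=44.1426 payoff=56.4074 vs cont=54.4381 → 56.4074 [stop]  node(3,1) S=68.1941 payoff=32.3559 vs cont=33.3031 → 33.3031 [wait]  node(3,2) S=105.3502 payoff=0.0000 vs cont=14.1873 → 14.1873 [wait]  node(3,3) S=162.7512 payoff=0.0000 vs cont=3.8810 → 3.8810 [wait]  ⇒ S*(3)=44.1426
t_2: node(2,0) S=54.8658 payoff=45.6842 vs cont=44.1712 → 45.6842 [stop]  node(2,1) S=84.7600 payoff=15.7900 vs cont=23.4410 → 23.4410 [wait]  node(2,2) S=130.9423 payoff=0.0000 vs cont=8.9439 → 8.9439 [wait]  ⇒ S*(2)=54.8658
t_1: node(1,0) S=68.1941 payoff=32.3559 vs cont=34.0728 → 34.0728 [wait]  node(1,1) S=105.3502 payoff=0.0000 vs cont=15.9973 → 15.9973 [wait]  ⇒ S*(1)=-
t_0: node(0,0) S=84.7600 payoff=15.7900 vs cont=24.6968 → 24.6968 [wait]  ⇒ S*(0)=-

price = 24.6968
boundary = - - 54.8658 44.1426 54.8658 44.1426 54.8658 68.1941
tree:
24.6968
34.0728 15.9973
45.6842 23.4410 8.9439
56.4074 33.3031 14.1873 3.8810
65.0349 45.6842 21.8435 6.8404 0.9760
71.9761 56.4074 32.3796 11.8273 1.9575 0.0000
77.5608 65.0349 45.6842 19.9266 3.9258 0.0000 0.0000
82.0539 71.9761 56.4074 32.3559 7.8732 0.0000 0.0000 0.0000
85.6689 77.5608 65.0349 45.6842 15.7900 0.0000 0.0000 0.0000 0.0000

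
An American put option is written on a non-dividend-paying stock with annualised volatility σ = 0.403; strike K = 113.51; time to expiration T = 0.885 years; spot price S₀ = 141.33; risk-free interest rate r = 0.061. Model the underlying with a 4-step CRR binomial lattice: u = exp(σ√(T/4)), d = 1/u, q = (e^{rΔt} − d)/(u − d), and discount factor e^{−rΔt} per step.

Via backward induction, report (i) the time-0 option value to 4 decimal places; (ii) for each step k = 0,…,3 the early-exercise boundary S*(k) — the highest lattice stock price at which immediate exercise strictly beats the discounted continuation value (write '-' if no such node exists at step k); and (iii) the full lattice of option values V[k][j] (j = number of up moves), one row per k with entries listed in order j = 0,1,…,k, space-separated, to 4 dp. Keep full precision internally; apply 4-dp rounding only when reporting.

price = 7.4240
boundary = - - - 80.0313
tree:
7.4240
12.6486 2.1574
20.9786 4.2740 0.0000
33.4787 8.4673 0.0000 0.0000
47.2983 16.7748 0.0000 0.0000 0.0000

params: Δt=0.22125 u=1.20872 d=0.82732 q=0.48838 e^(-rΔt)=0.98659
t_4 payoffs: 47.2983 16.7748 0.0000 0.0000 0.0000
t_3: node(3,0) S=80.0313 payoff=33.4787 vs cont=31.9570 → 33.4787 [stop]  node(3,1) S=116.9256 payoff=0.0000 vs cont=8.4673 → 8.4673 [wait]  node(3,2) S=170.8281 payoff=0.0000 vs cont=0.0000 → 0.0000 [wait]  node(3,3) S=249.5795 payoff=0.0000 vs cont=0.0000 → 0.0000 [wait]  ⇒ S*(3)=80.0313
t_2: node(2,0) S=96.7352 payoff=16.7748 vs cont=20.9786 → 20.9786 [wait]  node(2,1) S=141.3300 payoff=0.0000 vs cont=4.2740 → 4.2740 [wait]  node(2,2) S=206.4829 payoff=0.0000 vs cont=0.0000 → 0.0000 [wait]  ⇒ S*(2)=-
t_1: node(1,0) S=116.9256 payoff=0.0000 vs cont=12.6486 → 12.6486 [wait]  node(1,1) S=170.8281 payoff=0.0000 vs cont=2.1574 → 2.1574 [wait]  ⇒ S*(1)=-
t_0: node(0,0) S=141.3300 payoff=0.0000 vs cont=7.4240 → 7.4240 [wait]  ⇒ S*(0)=-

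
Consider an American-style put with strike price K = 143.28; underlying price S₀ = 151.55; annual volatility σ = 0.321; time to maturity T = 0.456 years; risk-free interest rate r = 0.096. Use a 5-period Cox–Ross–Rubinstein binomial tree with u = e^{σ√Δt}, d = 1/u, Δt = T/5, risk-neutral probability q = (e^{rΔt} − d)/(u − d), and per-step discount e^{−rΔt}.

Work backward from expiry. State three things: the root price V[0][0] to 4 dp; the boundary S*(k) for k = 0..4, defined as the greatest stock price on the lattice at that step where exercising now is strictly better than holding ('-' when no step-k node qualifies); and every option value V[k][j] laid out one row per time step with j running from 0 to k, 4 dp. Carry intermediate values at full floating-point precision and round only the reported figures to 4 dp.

Δt=0.09120, u=1.10179, d=0.90761, q=0.52107, disc=e^(-rΔt)=0.99128
k=5 terminal: V=max(K-S,0) → 49.9430 29.9736 5.7316 0.0000 0.0000 0.0000
k=4: j=0 S=102.8381 intr=40.4419 cont=39.1929 V=40.4419[EX]; j=1 S=124.8404 intr=18.4396 cont=17.1907 V=18.4396[EX]; j=2 S=151.5500 intr=0.0000 cont=2.7211 V=2.7211[hold]; j=3 S=183.9742 intr=0.0000 cont=0.0000 V=0.0000[hold]; j=4 S=223.3355 intr=0.0000 cont=0.0000 V=0.0000[hold]  S*(4)=124.8404
k=3: j=0 S=113.3064 intr=29.9736 cont=28.7246 V=29.9736[EX]; j=1 S=137.5484 intr=5.7316 cont=10.1599 V=10.1599[hold]; j=2 S=166.9769 intr=0.0000 cont=1.2919 V=1.2919[hold]; j=3 S=202.7017 intr=0.0000 cont=0.0000 V=0.0000[hold]  S*(3)=113.3064
k=2: j=0 S=124.8404 intr=18.4396 cont=19.4780 V=19.4780[hold]; j=1 S=151.5500 intr=0.0000 cont=5.4907 V=5.4907[hold]; j=2 S=183.9742 intr=0.0000 cont=0.6133 V=0.6133[hold]  S*(2)=-
k=1: j=0 S=137.5484 intr=5.7316 cont=12.0834 V=12.0834[hold]; j=1 S=166.9769 intr=0.0000 cont=2.9236 V=2.9236[hold]  S*(1)=-
k=0: j=0 S=151.5500 intr=0.0000 cont=7.2468 V=7.2468[hold]  S*(0)=-

price = 7.2468
boundary = - - - 113.3064 124.8404
tree:
7.2468
12.0834 2.9236
19.4780 5.4907 0.6133
29.9736 10.1599 1.2919 0.0000
40.4419 18.4396 2.7211 0.0000 0.0000
49.9430 29.9736 5.7316 0.0000 0.0000 0.0000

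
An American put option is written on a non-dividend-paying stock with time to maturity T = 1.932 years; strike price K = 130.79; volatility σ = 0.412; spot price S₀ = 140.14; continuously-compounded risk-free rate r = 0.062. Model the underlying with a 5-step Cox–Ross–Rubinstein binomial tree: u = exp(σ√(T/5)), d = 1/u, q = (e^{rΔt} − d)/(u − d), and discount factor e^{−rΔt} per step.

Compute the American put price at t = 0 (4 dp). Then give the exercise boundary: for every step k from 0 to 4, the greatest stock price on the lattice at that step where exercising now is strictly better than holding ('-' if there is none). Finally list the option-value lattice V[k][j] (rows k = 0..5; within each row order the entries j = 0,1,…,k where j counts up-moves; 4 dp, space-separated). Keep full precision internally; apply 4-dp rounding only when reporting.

price = 20.7962
boundary = - - - 64.9963 83.9679
tree:
20.7962
31.7948 10.0739
46.8514 17.2832 2.8672
65.7937 28.9386 5.6818 0.0000
80.4788 46.8221 11.2596 0.0000 0.0000
91.8460 65.7937 22.3130 0.0000 0.0000 0.0000

Δt=0.38640, u=1.29189, d=0.77406, q=0.48314, disc=e^(-rΔt)=0.97633
k=5 terminal: V=max(K-S,0) → 91.8460 65.7937 22.3130 0.0000 0.0000 0.0000
k=4: j=0 S=50.3112 intr=80.4788 cont=77.3827 V=80.4788[EX]; j=1 S=83.9679 intr=46.8221 cont=43.7260 V=46.8221[EX]; j=2 S=140.1400 intr=0.0000 cont=11.2596 V=11.2596[hold]; j=3 S=233.8896 intr=0.0000 cont=0.0000 V=0.0000[hold]; j=4 S=390.3550 intr=0.0000 cont=0.0000 V=0.0000[hold]  S*(4)=83.9679
k=3: j=0 S=64.9963 intr=65.7937 cont=62.6976 V=65.7937[EX]; j=1 S=108.4770 intr=22.3130 cont=28.9386 V=28.9386[hold]; j=2 S=181.0450 intr=0.0000 cont=5.6818 V=5.6818[hold]; j=3 S=302.1589 intr=0.0000 cont=0.0000 V=0.0000[hold]  S*(3)=64.9963
k=2: j=0 S=83.9679 intr=46.8221 cont=46.8514 V=46.8514[hold]; j=1 S=140.1400 intr=0.0000 cont=17.2832 V=17.2832[hold]; j=2 S=233.8896 intr=0.0000 cont=2.8672 V=2.8672[hold]  S*(2)=-
k=1: j=0 S=108.4770 intr=22.3130 cont=31.7948 V=31.7948[hold]; j=1 S=181.0450 intr=0.0000 cont=10.0739 V=10.0739[hold]  S*(1)=-
k=0: j=0 S=140.1400 intr=0.0000 cont=20.7962 V=20.7962[hold]  S*(0)=-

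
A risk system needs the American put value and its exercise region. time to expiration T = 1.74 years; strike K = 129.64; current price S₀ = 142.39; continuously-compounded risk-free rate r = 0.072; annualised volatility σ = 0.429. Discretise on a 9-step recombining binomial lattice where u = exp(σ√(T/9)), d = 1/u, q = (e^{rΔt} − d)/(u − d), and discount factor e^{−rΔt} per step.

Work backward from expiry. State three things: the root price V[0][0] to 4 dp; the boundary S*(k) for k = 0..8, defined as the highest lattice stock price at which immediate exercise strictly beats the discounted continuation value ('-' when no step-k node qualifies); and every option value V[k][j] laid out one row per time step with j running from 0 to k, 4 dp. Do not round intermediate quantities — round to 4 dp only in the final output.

price = 18.5685
boundary = - - - 80.8568 66.9570 80.8568 66.9570 80.8568 97.6422
tree:
18.5685
26.3705 10.9766
36.4312 16.6502 5.3835
48.7832 24.6132 8.8359 1.9431
62.6830 35.2875 14.2037 3.5000 0.3777
74.1934 48.7832 22.2461 6.2366 0.7509 0.0000
83.7251 62.6830 33.6932 10.9643 1.4928 0.0000 0.0000
91.6182 74.1934 48.7832 18.9462 2.9676 0.0000 0.0000 0.0000
98.1544 83.7251 62.6830 31.9978 5.8995 0.0000 0.0000 0.0000 0.0000
103.5670 91.6182 74.1934 48.7832 11.7279 0.0000 0.0000 0.0000 0.0000 0.0000

params: Δt=0.19333 u=1.20759 d=0.82809 q=0.48992 e^(-rΔt)=0.98618
t_9 payoffs: 103.5670 91.6182 74.1934 48.7832 11.7279 0.0000 0.0000 0.0000 0.0000 0.0000
t_8: node(8,0) S=31.4856 payoff=98.1544 vs cont=96.3623 → 98.1544 [stop]  node(8,1) S=45.9149 payoff=83.7251 vs cont=81.9330 → 83.7251 [stop]  node(8,2) S=66.9570 payoff=62.6830 vs cont=60.8910 → 62.6830 [stop]  node(8,3) S=97.6422 payoff=31.9978 vs cont=30.2057 → 31.9978 [stop]  node(8,4) S=142.3900 payoff=0.0000 vs cont=5.8995 → 5.8995 [wait]  node(8,5) S=207.6450 payoff=0.0000 vs cont=0.0000 → 0.0000 [wait]  node(8,6) S=302.8052 payoff=0.0000 vs cont=0.0000 → 0.0000 [wait]  node(8,7) S=441.5757 payoff=0.0000 vs cont=0.0000 → 0.0000 [wait]  node(8,8) S=643.9425 payoff=0.0000 vs cont=0.0000 → 0.0000 [wait]  ⇒ S*(8)=97.6422
t_7: node(7,0) S=38.0218 payoff=91.6182 vs cont=89.8261 → 91.6182 [stop]  node(7,1) S=55.4466 payoff=74.1934 vs cont=72.4013 → 74.1934 [stop]  node(7,2) S=80.8568 payoff=48.7832 vs cont=46.9911 → 48.7832 [stop]  node(7,3) S=117.9121 payoff=11.7279 vs cont=18.9462 → 18.9462 [wait]  node(7,4) S=171.9493 payoff=0.0000 vs cont=2.9676 → 2.9676 [wait]  node(7,5) S=250.7508 payoff=0.0000 vs cont=0.0000 → 0.0000 [wait]  node(7,6) S=365.6657 payoff=0.0000 vs cont=0.0000 → 0.0000 [wait]  node(7,7) S=533.2442 payoff=0.0000 vs cont=0.0000 → 0.0000 [wait]  ⇒ S*(7)=80.8568
t_6: node(6,0) S=45.9149 payoff=83.7251 vs cont=81.9330 → 83.7251 [stop]  node(6,1) S=66.9570 payoff=62.6830 vs cont=60.8910 → 62.6830 [stop]  node(6,2) S=97.6422 payoff=31.9978 vs cont=33.6932 → 33.6932 [wait]  node(6,3) S=142.3900 payoff=0.0000 vs cont=10.9643 → 10.9643 [wait]  node(6,4) S=207.6450 payoff=0.0000 vs cont=1.4928 → 1.4928 [wait]  node(6,5) S=302.8052 payoff=0.0000 vs cont=0.0000 → 0.0000 [wait]  node(6,6) S=441.5757 payoff=0.0000 vs cont=0.0000 → 0.0000 [wait]  ⇒ S*(6)=66.9570
t_5: node(5,0) S=55.4466 payoff=74.1934 vs cont=72.4013 → 74.1934 [stop]  node(5,1) S=80.8568 payoff=48.7832 vs cont=47.8102 → 48.7832 [stop]  node(5,2) S=117.9121 payoff=11.7279 vs cont=22.2461 → 22.2461 [wait]  node(5,3) S=171.9493 payoff=0.0000 vs cont=6.2366 → 6.2366 [wait]  node(5,4) S=250.7508 payoff=0.0000 vs cont=0.7509 → 0.7509 [wait]  node(5,5) S=365.6657 payoff=0.0000 vs cont=0.0000 → 0.0000 [wait]  ⇒ S*(5)=80.8568
t_4: node(4,0) S=66.9570 payoff=62.6830 vs cont=60.8910 → 62.6830 [stop]  node(4,1) S=97.6422 payoff=31.9978 vs cont=35.2875 → 35.2875 [wait]  node(4,2) S=142.3900 payoff=0.0000 vs cont=14.2037 → 14.2037 [wait]  node(4,3) S=207.6450 payoff=0.0000 vs cont=3.5000 → 3.5000 [wait]  node(4,4) S=302.8052 payoff=0.0000 vs cont=0.3777 → 0.3777 [wait]  ⇒ S*(4)=66.9570
t_3: node(3,0) S=80.8568 payoff=48.7832 vs cont=48.5805 → 48.7832 [stop]  node(3,1) S=117.9121 payoff=11.7279 vs cont=24.6132 → 24.6132 [wait]  node(3,2) S=171.9493 payoff=0.0000 vs cont=8.8359 → 8.8359 [wait]  node(3,3) S=250.7508 payoff=0.0000 vs cont=1.9431 → 1.9431 [wait]  ⇒ S*(3)=80.8568
t_2: node(2,0) S=97.6422 payoff=31.9978 vs cont=36.4312 → 36.4312 [wait]  node(2,1) S=142.3900 payoff=0.0000 vs cont=16.6502 → 16.6502 [wait]  node(2,2) S=207.6450 payoff=0.0000 vs cont=5.3835 → 5.3835 [wait]  ⇒ S*(2)=-
t_1: node(1,0) S=117.9121 payoff=11.7279 vs cont=26.3705 → 26.3705 [wait]  node(1,1) S=171.9493 payoff=0.0000 vs cont=10.9766 → 10.9766 [wait]  ⇒ S*(1)=-
t_0: node(0,0) S=142.3900 payoff=0.0000 vs cont=18.5685 → 18.5685 [wait]  ⇒ S*(0)=-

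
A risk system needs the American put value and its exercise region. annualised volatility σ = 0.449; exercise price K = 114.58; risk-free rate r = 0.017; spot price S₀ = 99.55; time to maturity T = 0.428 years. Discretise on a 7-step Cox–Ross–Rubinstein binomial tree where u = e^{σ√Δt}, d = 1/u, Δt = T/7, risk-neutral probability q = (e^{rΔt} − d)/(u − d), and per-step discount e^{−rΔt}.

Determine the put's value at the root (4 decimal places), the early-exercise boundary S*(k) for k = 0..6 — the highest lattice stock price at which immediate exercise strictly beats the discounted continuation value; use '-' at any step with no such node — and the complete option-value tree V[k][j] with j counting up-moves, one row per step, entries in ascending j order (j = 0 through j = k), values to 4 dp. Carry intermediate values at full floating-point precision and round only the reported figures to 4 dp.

params: Δt=0.06114 u=1.11742 d=0.89492 q=0.47695 e^(-rΔt)=0.99896
t_7 payoffs: 68.8165 57.4381 43.2308 25.4910 3.3406 0.0000 0.0000 0.0000
t_6: node(6,0) S=51.1372 payoff=63.4428 vs cont=63.3238 → 63.4428 [stop]  node(6,1) S=63.8516 payoff=50.7284 vs cont=50.6094 → 50.7284 [stop]  node(6,2) S=79.7272 payoff=34.8528 vs cont=34.7338 → 34.8528 [stop]  node(6,3) S=99.5500 payoff=15.0300 vs cont=14.9110 → 15.0300 [stop]  node(6,4) S=124.3014 payoff=0.0000 vs cont=1.7455 → 1.7455 [wait]  node(6,5) S=155.2068 payoff=0.0000 vs cont=0.0000 → 0.0000 [wait]  node(6,6) S=193.7963 payoff=0.0000 vs cont=0.0000 → 0.0000 [wait]  ⇒ S*(6)=99.5500
t_5: node(5,0) S=57.1419 payoff=57.4381 vs cont=57.3191 → 57.4381 [stop]  node(5,1) S=71.3492 payoff=43.2308 vs cont=43.1118 → 43.2308 [stop]  node(5,2) S=89.0890 payoff=25.4910 vs cont=25.3720 → 25.4910 [stop]  node(5,3) S=111.2394 payoff=3.3406 vs cont=8.6850 → 8.6850 [wait]  node(5,4) S=138.8972 payoff=0.0000 vs cont=0.9120 → 0.9120 [wait]  node(5,5) S=173.4316 payoff=0.0000 vs cont=0.0000 → 0.0000 [wait]  ⇒ S*(5)=89.0890
t_4: node(4,0) S=63.8516 payoff=50.7284 vs cont=50.6094 → 50.7284 [stop]  node(4,1) S=79.7272 payoff=34.8528 vs cont=34.7338 → 34.8528 [stop]  node(4,2) S=99.5500 payoff=15.0300 vs cont=17.4573 → 17.4573 [wait]  node(4,3) S=124.3014 payoff=0.0000 vs cont=4.9725 → 4.9725 [wait]  node(4,4) S=155.2068 payoff=0.0000 vs cont=0.4766 → 0.4766 [wait]  ⇒ S*(4)=79.7272
t_3: node(3,0) S=71.3492 payoff=43.2308 vs cont=43.1118 → 43.2308 [stop]  node(3,1) S=89.0890 payoff=25.4910 vs cont=26.5285 → 26.5285 [wait]  node(3,2) S=111.2394 payoff=3.3406 vs cont=11.4908 → 11.4908 [wait]  node(3,3) S=138.8972 payoff=0.0000 vs cont=2.8253 → 2.8253 [wait]  ⇒ S*(3)=71.3492
t_2: node(2,0) S=79.7272 payoff=34.8528 vs cont=35.2281 → 35.2281 [wait]  node(2,1) S=99.5500 payoff=15.0300 vs cont=19.3362 → 19.3362 [wait]  node(2,2) S=124.3014 payoff=0.0000 vs cont=7.3501 → 7.3501 [wait]  ⇒ S*(2)=-
t_1: node(1,0) S=89.0890 payoff=25.4910 vs cont=27.6198 → 27.6198 [wait]  node(1,1) S=111.2394 payoff=3.3406 vs cont=13.6054 → 13.6054 [wait]  ⇒ S*(1)=-
t_0: node(0,0) S=99.5500 payoff=15.0300 vs cont=20.9139 → 20.9139 [wait]  ⇒ S*(0)=-

price = 20.9139
boundary = - - - 71.3492 79.7272 89.0890 99.5500
tree:
20.9139
27.6198 13.6054
35.2281 19.3362 7.3501
43.2308 26.5285 11.4908 2.8253
50.7284 34.8528 17.4573 4.9725 0.4766
57.4381 43.2308 25.4910 8.6850 0.9120 0.0000
63.4428 50.7284 34.8528 15.0300 1.7455 0.0000 0.0000
68.8165 57.4381 43.2308 25.4910 3.3406 0.0000 0.0000 0.0000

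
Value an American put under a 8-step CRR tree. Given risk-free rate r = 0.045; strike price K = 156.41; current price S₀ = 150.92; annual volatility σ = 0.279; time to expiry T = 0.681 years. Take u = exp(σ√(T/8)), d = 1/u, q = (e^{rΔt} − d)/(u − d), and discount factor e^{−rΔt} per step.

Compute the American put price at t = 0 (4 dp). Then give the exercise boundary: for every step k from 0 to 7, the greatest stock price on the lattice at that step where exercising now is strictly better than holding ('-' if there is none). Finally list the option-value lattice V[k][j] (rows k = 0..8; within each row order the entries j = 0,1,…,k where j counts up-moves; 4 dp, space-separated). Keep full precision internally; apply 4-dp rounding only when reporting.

price = 15.0838
boundary = - - - 118.2198 108.9777 118.2198 128.2455 139.1216
tree:
15.0838
21.2474 9.1140
28.9953 13.7604 4.5964
38.1902 20.1387 7.5683 1.6974
47.4323 28.3793 12.1567 3.0962 0.3293
55.9518 38.1902 18.9100 5.5823 0.6654 0.0000
63.8052 47.4323 28.1645 9.9179 1.3446 0.0000 0.0000
71.0448 55.9518 38.1902 17.2884 2.7170 0.0000 0.0000 0.0000
77.7183 63.8052 47.4323 28.1645 5.4900 0.0000 0.0000 0.0000 0.0000

params: Δt=0.08513 u=1.08481 d=0.92182 q=0.50321 e^(-rΔt)=0.99618
t_8 payoffs: 77.7183 63.8052 47.4323 28.1645 5.4900 0.0000 0.0000 0.0000 0.0000
t_7: node(7,0) S=85.3652 payoff=71.0448 vs cont=70.4468 → 71.0448 [stop]  node(7,1) S=100.4582 payoff=55.9518 vs cont=55.3538 → 55.9518 [stop]  node(7,2) S=118.2198 payoff=38.1902 vs cont=37.5922 → 38.1902 [stop]  node(7,3) S=139.1216 payoff=17.2884 vs cont=16.6904 → 17.2884 [stop]  node(7,4) S=163.7190 payoff=0.0000 vs cont=2.7170 → 2.7170 [wait]  node(7,5) S=192.6653 payoff=0.0000 vs cont=0.0000 → 0.0000 [wait]  node(7,6) S=226.7295 payoff=0.0000 vs cont=0.0000 → 0.0000 [wait]  node(7,7) S=266.8164 payoff=0.0000 vs cont=0.0000 → 0.0000 [wait]  ⇒ S*(7)=139.1216
t_6: node(6,0) S=92.6048 payoff=63.8052 vs cont=63.2072 → 63.8052 [stop]  node(6,1) S=108.9777 payoff=47.4323 vs cont=46.8343 → 47.4323 [stop]  node(6,2) S=128.2455 payoff=28.1645 vs cont=27.5665 → 28.1645 [stop]  node(6,3) S=150.9200 payoff=5.4900 vs cont=9.9179 → 9.9179 [wait]  node(6,4) S=177.6034 payoff=0.0000 vs cont=1.3446 → 1.3446 [wait]  node(6,5) S=209.0046 payoff=0.0000 vs cont=0.0000 → 0.0000 [wait]  node(6,6) S=245.9576 payoff=0.0000 vs cont=0.0000 → 0.0000 [wait]  ⇒ S*(6)=128.2455
t_5: node(5,0) S=100.4582 payoff=55.9518 vs cont=55.3538 → 55.9518 [stop]  node(5,1) S=118.2198 payoff=38.1902 vs cont=37.5922 → 38.1902 [stop]  node(5,2) S=139.1216 payoff=17.2884 vs cont=18.9100 → 18.9100 [wait]  node(5,3) S=163.7190 payoff=0.0000 vs cont=5.5823 → 5.5823 [wait]  node(5,4) S=192.6653 payoff=0.0000 vs cont=0.6654 → 0.6654 [wait]  node(5,5) S=226.7295 payoff=0.0000 vs cont=0.0000 → 0.0000 [wait]  ⇒ S*(5)=118.2198
t_4: node(4,0) S=108.9777 payoff=47.4323 vs cont=46.8343 → 47.4323 [stop]  node(4,1) S=128.2455 payoff=28.1645 vs cont=28.3793 → 28.3793 [wait]  node(4,2) S=150.9200 payoff=5.4900 vs cont=12.1567 → 12.1567 [wait]  node(4,3) S=177.6034 payoff=0.0000 vs cont=3.0962 → 3.0962 [wait]  node(4,4) S=209.0046 payoff=0.0000 vs cont=0.3293 → 0.3293 [wait]  ⇒ S*(4)=108.9777
t_3: node(3,0) S=118.2198 payoff=38.1902 vs cont=37.7000 → 38.1902 [stop]  node(3,1) S=139.1216 payoff=17.2884 vs cont=20.1387 → 20.1387 [wait]  node(3,2) S=163.7190 payoff=0.0000 vs cont=7.5683 → 7.5683 [wait]  node(3,3) S=192.6653 payoff=0.0000 vs cont=1.6974 → 1.6974 [wait]  ⇒ S*(3)=118.2198
t_2: node(2,0) S=128.2455 payoff=28.1645 vs cont=28.9953 → 28.9953 [wait]  node(2,1) S=150.9200 payoff=5.4900 vs cont=13.7604 → 13.7604 [wait]  node(2,2) S=177.6034 payoff=0.0000 vs cont=4.5964 → 4.5964 [wait]  ⇒ S*(2)=-
t_1: node(1,0) S=139.1216 payoff=17.2884 vs cont=21.2474 → 21.2474 [wait]  node(1,1) S=163.7190 payoff=0.0000 vs cont=9.1140 → 9.1140 [wait]  ⇒ S*(1)=-
t_0: node(0,0) S=150.9200 payoff=5.4900 vs cont=15.0838 → 15.0838 [wait]  ⇒ S*(0)=-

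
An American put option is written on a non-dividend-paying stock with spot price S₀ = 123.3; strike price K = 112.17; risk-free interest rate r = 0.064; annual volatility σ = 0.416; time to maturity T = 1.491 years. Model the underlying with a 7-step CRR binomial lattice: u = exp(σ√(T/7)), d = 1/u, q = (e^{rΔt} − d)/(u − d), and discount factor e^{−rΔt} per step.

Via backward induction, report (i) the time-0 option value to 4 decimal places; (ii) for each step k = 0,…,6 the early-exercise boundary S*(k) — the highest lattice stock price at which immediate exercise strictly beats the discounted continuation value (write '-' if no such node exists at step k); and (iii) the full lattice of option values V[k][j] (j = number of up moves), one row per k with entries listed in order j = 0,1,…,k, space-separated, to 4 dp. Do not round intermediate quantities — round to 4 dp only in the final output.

price = 14.8334
boundary = - - - 69.3138 57.2056 69.3138 83.9848
tree:
14.8334
21.8253 7.9057
31.1450 12.6487 3.1454
42.8562 19.7185 5.5774 0.6791
54.9644 29.7291 9.7569 1.3436 0.0000
64.9574 42.8562 16.7751 2.6586 0.0000 0.0000
73.2048 54.9644 28.1852 5.2605 0.0000 0.0000 0.0000
80.0115 64.9574 42.8562 10.4088 0.0000 0.0000 0.0000 0.0000

Δt=0.21300, u=1.21166, d=0.82531, q=0.48767, disc=e^(-rΔt)=0.98646
k=7 terminal: V=max(K-S,0) → 80.0115 64.9574 42.8562 10.4088 0.0000 0.0000 0.0000 0.0000
k=6: j=0 S=38.9652 intr=73.2048 cont=71.6861 V=73.2048[EX]; j=1 S=57.2056 intr=54.9644 cont=53.4456 V=54.9644[EX]; j=2 S=83.9848 intr=28.1852 cont=26.6664 V=28.1852[EX]; j=3 S=123.3000 intr=0.0000 cont=5.2605 V=5.2605[hold]; j=4 S=181.0194 intr=0.0000 cont=0.0000 V=0.0000[hold]; j=5 S=265.7586 intr=0.0000 cont=0.0000 V=0.0000[hold]; j=6 S=390.1660 intr=0.0000 cont=0.0000 V=0.0000[hold]  S*(6)=83.9848
k=5: j=0 S=47.2126 intr=64.9574 cont=63.4387 V=64.9574[EX]; j=1 S=69.3138 intr=42.8562 cont=41.3374 V=42.8562[EX]; j=2 S=101.7612 intr=10.4088 cont=16.7751 V=16.7751[hold]; j=3 S=149.3978 intr=0.0000 cont=2.6586 V=2.6586[hold]; j=4 S=219.3342 intr=0.0000 cont=0.0000 V=0.0000[hold]; j=5 S=322.0093 intr=0.0000 cont=0.0000 V=0.0000[hold]  S*(5)=69.3138
k=4: j=0 S=57.2056 intr=54.9644 cont=53.4456 V=54.9644[EX]; j=1 S=83.9848 intr=28.1852 cont=29.7291 V=29.7291[hold]; j=2 S=123.3000 intr=0.0000 cont=9.7569 V=9.7569[hold]; j=3 S=181.0194 intr=0.0000 cont=1.3436 V=1.3436[hold]; j=4 S=265.7586 intr=0.0000 cont=0.0000 V=0.0000[hold]  S*(4)=57.2056
k=3: j=0 S=69.3138 intr=42.8562 cont=42.0802 V=42.8562[EX]; j=1 S=101.7612 intr=10.4088 cont=19.7185 V=19.7185[hold]; j=2 S=149.3978 intr=0.0000 cont=5.5774 V=5.5774[hold]; j=3 S=219.3342 intr=0.0000 cont=0.6791 V=0.6791[hold]  S*(3)=69.3138
k=2: j=0 S=83.9848 intr=28.1852 cont=31.1450 V=31.1450[hold]; j=1 S=123.3000 intr=0.0000 cont=12.6487 V=12.6487[hold]; j=2 S=181.0194 intr=0.0000 cont=3.1454 V=3.1454[hold]  S*(2)=-
k=1: j=0 S=101.7612 intr=10.4088 cont=21.8253 V=21.8253[hold]; j=1 S=149.3978 intr=0.0000 cont=7.9057 V=7.9057[hold]  S*(1)=-
k=0: j=0 S=123.3000 intr=0.0000 cont=14.8334 V=14.8334[hold]  S*(0)=-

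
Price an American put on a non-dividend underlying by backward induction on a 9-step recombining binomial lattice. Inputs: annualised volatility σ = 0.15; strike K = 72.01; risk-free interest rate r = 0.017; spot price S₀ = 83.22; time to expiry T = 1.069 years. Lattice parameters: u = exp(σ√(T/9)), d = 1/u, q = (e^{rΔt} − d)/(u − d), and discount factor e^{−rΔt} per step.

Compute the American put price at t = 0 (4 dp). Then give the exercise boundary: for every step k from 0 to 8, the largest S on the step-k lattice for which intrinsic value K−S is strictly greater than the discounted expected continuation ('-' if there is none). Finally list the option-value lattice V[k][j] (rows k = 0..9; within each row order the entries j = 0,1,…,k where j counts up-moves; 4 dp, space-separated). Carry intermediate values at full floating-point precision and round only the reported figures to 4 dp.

Δt=0.11878, u=1.05306, d=0.94962, q=0.50662, disc=e^(-rΔt)=0.99798
k=9 terminal: V=max(K-S,0) → 19.7505 14.0581 7.7456 0.7454 0.0000 0.0000 0.0000 0.0000 0.0000 0.0000
k=8: j=0 S=55.0322 intr=16.9778 cont=16.8326 V=16.9778[EX]; j=1 S=61.0266 intr=10.9834 cont=10.8381 V=10.9834[EX]; j=2 S=67.6740 intr=4.3360 cont=4.1907 V=4.3360[EX]; j=3 S=75.0455 intr=0.0000 cont=0.3670 V=0.3670[hold]; j=4 S=83.2200 intr=0.0000 cont=0.0000 V=0.0000[hold]; j=5 S=92.2849 intr=0.0000 cont=0.0000 V=0.0000[hold]; j=6 S=102.3371 intr=0.0000 cont=0.0000 V=0.0000[hold]; j=7 S=113.4844 intr=0.0000 cont=0.0000 V=0.0000[hold]; j=8 S=125.8458 intr=0.0000 cont=0.0000 V=0.0000[hold]  S*(8)=67.6740
k=7: j=0 S=57.9519 intr=14.0581 cont=13.9128 V=14.0581[EX]; j=1 S=64.2644 intr=7.7456 cont=7.6003 V=7.7456[EX]; j=2 S=71.2646 intr=0.7454 cont=2.3205 V=2.3205[hold]; j=3 S=79.0272 intr=0.0000 cont=0.1807 V=0.1807[hold]; j=4 S=87.6353 intr=0.0000 cont=0.0000 V=0.0000[hold]; j=5 S=97.1811 intr=0.0000 cont=0.0000 V=0.0000[hold]; j=6 S=107.7667 intr=0.0000 cont=0.0000 V=0.0000[hold]; j=7 S=119.5054 intr=0.0000 cont=0.0000 V=0.0000[hold]  S*(7)=64.2644
k=6: j=0 S=61.0266 intr=10.9834 cont=10.8381 V=10.9834[EX]; j=1 S=67.6740 intr=4.3360 cont=4.9871 V=4.9871[hold]; j=2 S=75.0455 intr=0.0000 cont=1.2340 V=1.2340[hold]; j=3 S=83.2200 intr=0.0000 cont=0.0890 V=0.0890[hold]; j=4 S=92.2849 intr=0.0000 cont=0.0000 V=0.0000[hold]; j=5 S=102.3371 intr=0.0000 cont=0.0000 V=0.0000[hold]; j=6 S=113.4844 intr=0.0000 cont=0.0000 V=0.0000[hold]  S*(6)=61.0266
k=5: j=0 S=64.2644 intr=7.7456 cont=7.9295 V=7.9295[hold]; j=1 S=71.2646 intr=0.7454 cont=3.0794 V=3.0794[hold]; j=2 S=79.0272 intr=0.0000 cont=0.6526 V=0.6526[hold]; j=3 S=87.6353 intr=0.0000 cont=0.0438 V=0.0438[hold]; j=4 S=97.1811 intr=0.0000 cont=0.0000 V=0.0000[hold]; j=5 S=107.7667 intr=0.0000 cont=0.0000 V=0.0000[hold]  S*(5)=-
k=4: j=0 S=67.6740 intr=4.3360 cont=5.4613 V=5.4613[hold]; j=1 S=75.0455 intr=0.0000 cont=1.8462 V=1.8462[hold]; j=2 S=83.2200 intr=0.0000 cont=0.3435 V=0.3435[hold]; j=3 S=92.2849 intr=0.0000 cont=0.0216 V=0.0216[hold]; j=4 S=102.3371 intr=0.0000 cont=0.0000 V=0.0000[hold]  S*(4)=-
k=3: j=0 S=71.2646 intr=0.7454 cont=3.6225 V=3.6225[hold]; j=1 S=79.0272 intr=0.0000 cont=1.0827 V=1.0827[hold]; j=2 S=87.6353 intr=0.0000 cont=0.1800 V=0.1800[hold]; j=3 S=97.1811 intr=0.0000 cont=0.0106 V=0.0106[hold]  S*(3)=-
k=2: j=0 S=75.0455 intr=0.0000 cont=2.3311 V=2.3311[hold]; j=1 S=83.2200 intr=0.0000 cont=0.6241 V=0.6241[hold]; j=2 S=92.2849 intr=0.0000 cont=0.0940 V=0.0940[hold]  S*(2)=-
k=1: j=0 S=79.0272 intr=0.0000 cont=1.4634 V=1.4634[hold]; j=1 S=87.6353 intr=0.0000 cont=0.3548 V=0.3548[hold]  S*(1)=-
k=0: j=0 S=83.2200 intr=0.0000 cont=0.8999 V=0.8999[hold]  S*(0)=-

price = 0.8999
boundary = - - - - - - 61.0266 64.2644 67.6740
tree:
0.8999
1.4634 0.3548
2.3311 0.6241 0.0940
3.6225 1.0827 0.1800 0.0106
5.4613 1.8462 0.3435 0.0216 0.0000
7.9295 3.0794 0.6526 0.0438 0.0000 0.0000
10.9834 4.9871 1.2340 0.0890 0.0000 0.0000 0.0000
14.0581 7.7456 2.3205 0.1807 0.0000 0.0000 0.0000 0.0000
16.9778 10.9834 4.3360 0.3670 0.0000 0.0000 0.0000 0.0000 0.0000
19.7505 14.0581 7.7456 0.7454 0.0000 0.0000 0.0000 0.0000 0.0000 0.0000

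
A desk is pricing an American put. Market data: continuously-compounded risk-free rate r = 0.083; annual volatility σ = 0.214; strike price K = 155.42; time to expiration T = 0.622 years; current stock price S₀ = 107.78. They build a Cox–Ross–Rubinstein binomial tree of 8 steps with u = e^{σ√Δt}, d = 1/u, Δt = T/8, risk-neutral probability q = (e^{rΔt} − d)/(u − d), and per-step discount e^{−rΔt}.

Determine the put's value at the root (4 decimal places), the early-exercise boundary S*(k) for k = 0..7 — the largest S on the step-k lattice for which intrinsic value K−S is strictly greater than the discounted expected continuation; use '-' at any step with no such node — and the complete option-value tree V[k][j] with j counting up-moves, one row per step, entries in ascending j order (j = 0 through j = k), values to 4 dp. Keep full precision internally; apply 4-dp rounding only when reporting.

price = 47.6400
boundary = 107.7800 114.4071 121.4417 128.9088 136.8351 128.9088 136.8351 145.2487
tree:
47.6400
53.8832 41.0129
59.7648 47.6400 33.9783
65.3057 53.8832 41.0129 26.5112
70.5256 59.7648 47.6400 33.9783 18.5849
75.4432 65.3057 53.8832 41.0129 26.5112 11.1647
80.0759 70.5256 59.7648 47.6400 33.9783 18.5849 4.9600
84.4403 75.4432 65.3057 53.8832 41.0129 26.5112 10.1713 0.5677
88.5518 80.0759 70.5256 59.7648 47.6400 33.9783 18.5849 1.2403 0.0000

Δt=0.07775, u=1.06149, d=0.94207, q=0.53930, disc=e^(-rΔt)=0.99357
k=8 terminal: V=max(K-S,0) → 88.5518 80.0759 70.5256 59.7648 47.6400 33.9783 18.5849 1.2403 0.0000
k=7: j=0 S=70.9797 intr=84.4403 cont=83.4405 V=84.4403[EX]; j=1 S=79.9768 intr=75.4432 cont=74.4435 V=75.4432[EX]; j=2 S=90.1143 intr=65.3057 cont=64.3060 V=65.3057[EX]; j=3 S=101.5368 intr=53.8832 cont=52.8835 V=53.8832[EX]; j=4 S=114.4071 intr=41.0129 cont=40.0132 V=41.0129[EX]; j=5 S=128.9088 intr=26.5112 cont=25.5114 V=26.5112[EX]; j=6 S=145.2487 intr=10.1713 cont=9.1715 V=10.1713[EX]; j=7 S=163.6598 intr=0.0000 cont=0.5677 V=0.5677[hold]  S*(7)=145.2487
k=6: j=0 S=75.3441 intr=80.0759 cont=79.0762 V=80.0759[EX]; j=1 S=84.8944 intr=70.5256 cont=69.5259 V=70.5256[EX]; j=2 S=95.6552 intr=59.7648 cont=58.7651 V=59.7648[EX]; j=3 S=107.7800 intr=47.6400 cont=46.6403 V=47.6400[EX]; j=4 S=121.4417 intr=33.9783 cont=32.9786 V=33.9783[EX]; j=5 S=136.8351 intr=18.5849 cont=17.5852 V=18.5849[EX]; j=6 S=154.1797 intr=1.2403 cont=4.9600 V=4.9600[hold]  S*(6)=136.8351
k=5: j=0 S=79.9768 intr=75.4432 cont=74.4435 V=75.4432[EX]; j=1 S=90.1143 intr=65.3057 cont=64.3060 V=65.3057[EX]; j=2 S=101.5368 intr=53.8832 cont=52.8835 V=53.8832[EX]; j=3 S=114.4071 intr=41.0129 cont=40.0132 V=41.0129[EX]; j=4 S=128.9088 intr=26.5112 cont=25.5114 V=26.5112[EX]; j=5 S=145.2487 intr=10.1713 cont=11.1647 V=11.1647[hold]  S*(5)=128.9088
k=4: j=0 S=84.8944 intr=70.5256 cont=69.5259 V=70.5256[EX]; j=1 S=95.6552 intr=59.7648 cont=58.7651 V=59.7648[EX]; j=2 S=107.7800 intr=47.6400 cont=46.6403 V=47.6400[EX]; j=3 S=121.4417 intr=33.9783 cont=32.9786 V=33.9783[EX]; j=4 S=136.8351 intr=18.5849 cont=18.1175 V=18.5849[EX]  S*(4)=136.8351
k=3: j=0 S=90.1143 intr=65.3057 cont=64.3060 V=65.3057[EX]; j=1 S=101.5368 intr=53.8832 cont=52.8835 V=53.8832[EX]; j=2 S=114.4071 intr=41.0129 cont=40.0132 V=41.0129[EX]; j=3 S=128.9088 intr=26.5112 cont=25.5114 V=26.5112[EX]  S*(3)=128.9088
k=2: j=0 S=95.6552 intr=59.7648 cont=58.7651 V=59.7648[EX]; j=1 S=107.7800 intr=47.6400 cont=46.6403 V=47.6400[EX]; j=2 S=121.4417 intr=33.9783 cont=32.9786 V=33.9783[EX]  S*(2)=121.4417
k=1: j=0 S=101.5368 intr=53.8832 cont=52.8835 V=53.8832[EX]; j=1 S=114.4071 intr=41.0129 cont=40.0132 V=41.0129[EX]  S*(1)=114.4071
k=0: j=0 S=107.7800 intr=47.6400 cont=46.6403 V=47.6400[EX]  S*(0)=107.7800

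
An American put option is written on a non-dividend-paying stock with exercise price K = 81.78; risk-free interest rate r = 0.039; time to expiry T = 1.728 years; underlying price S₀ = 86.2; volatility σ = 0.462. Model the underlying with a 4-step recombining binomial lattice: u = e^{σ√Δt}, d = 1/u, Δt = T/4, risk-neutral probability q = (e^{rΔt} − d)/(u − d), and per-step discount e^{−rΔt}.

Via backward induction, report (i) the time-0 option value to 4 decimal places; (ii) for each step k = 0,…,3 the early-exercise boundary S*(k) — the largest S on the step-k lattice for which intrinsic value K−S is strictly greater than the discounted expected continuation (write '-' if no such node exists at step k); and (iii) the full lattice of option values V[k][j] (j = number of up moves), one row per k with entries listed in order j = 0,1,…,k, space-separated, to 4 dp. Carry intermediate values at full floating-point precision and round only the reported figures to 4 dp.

price = 14.9401
boundary = - - 46.9628 34.6639
tree:
14.9401
23.2454 5.4409
34.8172 10.1014 0.0000
47.1161 18.7537 0.0000 0.0000
56.1941 34.8172 0.0000 0.0000 0.0000

Δt=0.43200  u=1.35480  d=0.73811  q=0.45222  discount=0.98329
step 4 (expiry): payoffs max(K−S,0) = 56.1941 34.8172 0.0000 0.0000 0.0000
step 3: (k=3,j=0): S=34.6639, (K−S)⁺=47.1161, hold=45.7498 ⇒ V=47.1161 exercise | (k=3,j=1): S=63.6254, (K−S)⁺=18.1546, hold=18.7537 ⇒ V=18.7537 continue | (k=3,j=2): S=116.7842, (K−S)⁺=0.0000, hold=0.0000 ⇒ V=0.0000 continue | (k=3,j=3): S=214.3569, (K−S)⁺=0.0000, hold=0.0000 ⇒ V=0.0000 continue  boundary S*=34.6639
step 2: (k=2,j=0): S=46.9628, (K−S)⁺=34.8172, hold=33.7173 ⇒ V=34.8172 exercise | (k=2,j=1): S=86.2000, (K−S)⁺=0.0000, hold=10.1014 ⇒ V=10.1014 continue | (k=2,j=2): S=158.2198, (K−S)⁺=0.0000, hold=0.0000 ⇒ V=0.0000 continue  boundary S*=46.9628
step 1: (k=1,j=0): S=63.6254, (K−S)⁺=18.1546, hold=23.2454 ⇒ V=23.2454 continue | (k=1,j=1): S=116.7842, (K−S)⁺=0.0000, hold=5.4409 ⇒ V=5.4409 continue  boundary S*=-
step 0: (k=0,j=0): S=86.2000, (K−S)⁺=0.0000, hold=14.9401 ⇒ V=14.9401 continue  boundary S*=-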